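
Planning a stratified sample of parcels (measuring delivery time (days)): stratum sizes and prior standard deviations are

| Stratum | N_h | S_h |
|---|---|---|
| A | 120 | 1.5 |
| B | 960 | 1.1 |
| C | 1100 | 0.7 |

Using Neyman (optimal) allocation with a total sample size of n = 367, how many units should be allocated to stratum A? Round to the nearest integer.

Neyman allocation: n_h = n · N_h S_h / Σ N_i S_i, with n = 367.
  stratum A: N_h·S_h = 120·1.5 = 180.00
  stratum B: N_h·S_h = 960·1.1 = 1056.00
  stratum C: N_h·S_h = 1100·0.7 = 770.00
Σ N_h S_h = 2006.00
n for stratum A = 367·180.00/2006.00 = 32.931 → 33

33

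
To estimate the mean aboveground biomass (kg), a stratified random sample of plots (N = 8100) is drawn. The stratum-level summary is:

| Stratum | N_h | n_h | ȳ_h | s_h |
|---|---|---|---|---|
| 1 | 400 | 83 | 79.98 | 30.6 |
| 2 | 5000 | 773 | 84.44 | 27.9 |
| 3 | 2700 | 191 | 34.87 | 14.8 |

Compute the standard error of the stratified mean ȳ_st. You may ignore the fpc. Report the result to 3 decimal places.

SE(ȳ_st) ≈ 0.734

V̂(ȳ_st) = Σ W_h² s_h²/n_h, with W_h = N_h/N and N = 8100:
  stratum 1: (400/8100)²·30.6²/83 = 0.0275115
  stratum 2: (5000/8100)²·27.9²/773 = 0.383706
  stratum 3: (2700/8100)²·14.8²/191 = 0.127423
V̂(ȳ_st) = 0.538641
SE(ȳ_st) = √0.538641 = 0.733921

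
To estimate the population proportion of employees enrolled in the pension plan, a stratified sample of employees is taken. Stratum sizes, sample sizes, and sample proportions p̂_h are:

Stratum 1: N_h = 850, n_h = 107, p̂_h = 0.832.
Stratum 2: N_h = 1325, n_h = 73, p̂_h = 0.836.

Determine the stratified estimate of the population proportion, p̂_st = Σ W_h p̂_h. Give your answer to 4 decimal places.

N = 2175; stratum weights W_h = N_h/N.
p̂_st = Σ W_h p̂_h = (850·0.832 + 1325·0.836)/2175 = 0.83444

p̂_st ≈ 0.8344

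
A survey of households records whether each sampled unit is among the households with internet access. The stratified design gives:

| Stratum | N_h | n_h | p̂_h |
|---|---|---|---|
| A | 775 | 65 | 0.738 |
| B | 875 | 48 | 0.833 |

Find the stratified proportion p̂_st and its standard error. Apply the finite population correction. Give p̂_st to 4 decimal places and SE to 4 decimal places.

p̂_st ≈ 0.7884, SE ≈ 0.0374

N = 1650; stratum weights W_h = N_h/N.
p̂_st = Σ W_h p̂_h = (775·0.738 + 875·0.833)/1650 = 0.78838
V̂(p̂_st) = Σ W_h² (1 − n_h/N_h) p̂_h(1−p̂_h)/(n_h−1):
  stratum A: (775/1650)²·(1 − 65/775)·0.738·0.262/64 = 0.000610618
  stratum B: (875/1650)²·(1 − 48/875)·0.833·0.167/47 = 0.0007867
V̂(p̂_st) = 0.00139732; SE = √V̂ = 0.0373807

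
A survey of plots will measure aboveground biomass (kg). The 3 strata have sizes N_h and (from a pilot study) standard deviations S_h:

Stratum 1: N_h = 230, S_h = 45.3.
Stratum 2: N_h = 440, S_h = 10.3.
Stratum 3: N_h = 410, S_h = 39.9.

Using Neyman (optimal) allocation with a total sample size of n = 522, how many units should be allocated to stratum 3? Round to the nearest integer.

Neyman allocation: n_h = n · N_h S_h / Σ N_i S_i, with n = 522.
  stratum 1: N_h·S_h = 230·45.3 = 10419.00
  stratum 2: N_h·S_h = 440·10.3 = 4532.00
  stratum 3: N_h·S_h = 410·39.9 = 16359.00
Σ N_h S_h = 31310.00
n for stratum 3 = 522·16359.00/31310.00 = 272.737 → 273

273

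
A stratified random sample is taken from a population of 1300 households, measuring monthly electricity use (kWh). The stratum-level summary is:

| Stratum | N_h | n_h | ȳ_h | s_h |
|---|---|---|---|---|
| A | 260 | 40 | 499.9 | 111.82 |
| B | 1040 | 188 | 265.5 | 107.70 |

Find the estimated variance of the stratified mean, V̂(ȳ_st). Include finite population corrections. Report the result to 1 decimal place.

V̂(ȳ_st) = Σ W_h² (1 − n_h/N_h) s_h²/n_h, with W_h = N_h/N and N = 1300:
  stratum A: (260/1300)²·(1 − 40/260)·111.82²/40 = 10.5801
  stratum B: (1040/1300)²·(1 − 188/1040)·107.70²/188 = 32.3489
V̂(ȳ_st) = 42.929

V̂(ȳ_st) ≈ 42.9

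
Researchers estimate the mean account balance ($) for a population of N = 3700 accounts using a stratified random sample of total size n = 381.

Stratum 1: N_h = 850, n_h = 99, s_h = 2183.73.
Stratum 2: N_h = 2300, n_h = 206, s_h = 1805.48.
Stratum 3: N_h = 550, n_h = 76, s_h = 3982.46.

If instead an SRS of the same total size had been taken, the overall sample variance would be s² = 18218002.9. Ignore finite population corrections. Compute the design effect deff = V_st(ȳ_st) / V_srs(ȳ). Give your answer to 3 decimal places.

deff ≈ 0.277

V̂(ȳ_st) = Σ W_h² s_h²/n_h, with W_h = N_h/N and N = 3700:
  stratum 1: (850/3700)²·2183.73²/99 = 2542.13
  stratum 2: (2300/3700)²·1805.48²/206 = 6114.63
  stratum 3: (550/3700)²·3982.46²/76 = 4611.17
V_st = 13267.9
V_srs = s²/n = 18218002.9/381 = 47816.3
deff = V_st / V_srs = 13267.9/47816.3 = 0.2775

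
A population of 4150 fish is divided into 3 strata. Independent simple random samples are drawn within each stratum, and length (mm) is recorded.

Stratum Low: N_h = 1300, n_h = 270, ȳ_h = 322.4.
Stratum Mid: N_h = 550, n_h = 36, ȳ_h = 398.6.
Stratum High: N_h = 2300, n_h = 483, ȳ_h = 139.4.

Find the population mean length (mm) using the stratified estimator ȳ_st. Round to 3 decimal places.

N = Σ N_h = 4150. Stratum weights W_h = N_h/N.
ȳ_st = (1300·322.4 + 550·398.6 + 2300·139.4) / 4150 = 231.07711

ȳ_st ≈ 231.077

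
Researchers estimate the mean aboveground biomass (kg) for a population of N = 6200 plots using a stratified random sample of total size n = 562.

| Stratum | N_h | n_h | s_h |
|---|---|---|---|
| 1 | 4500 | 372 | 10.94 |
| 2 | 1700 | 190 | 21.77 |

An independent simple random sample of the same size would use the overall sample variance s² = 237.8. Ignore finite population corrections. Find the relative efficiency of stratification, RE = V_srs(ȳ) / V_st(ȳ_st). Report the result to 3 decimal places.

V̂(ȳ_st) = Σ W_h² s_h²/n_h, with W_h = N_h/N and N = 6200:
  stratum 1: (4500/6200)²·10.94²/372 = 0.169486
  stratum 2: (1700/6200)²·21.77²/190 = 0.187533
V_st = 0.357019
V_srs = s²/n = 237.8/562 = 0.423132
Relative efficiency = V_srs / V_st = 0.423132/0.357019 = 1.1852

RE ≈ 1.185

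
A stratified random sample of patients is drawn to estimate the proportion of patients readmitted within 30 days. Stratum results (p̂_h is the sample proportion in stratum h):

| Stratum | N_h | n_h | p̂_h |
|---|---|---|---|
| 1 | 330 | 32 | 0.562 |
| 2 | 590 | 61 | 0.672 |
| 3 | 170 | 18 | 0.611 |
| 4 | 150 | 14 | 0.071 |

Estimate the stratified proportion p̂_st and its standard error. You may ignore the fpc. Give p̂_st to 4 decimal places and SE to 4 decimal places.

p̂_st ≈ 0.5617, SE ≈ 0.0416

N = 1240; stratum weights W_h = N_h/N.
p̂_st = Σ W_h p̂_h = (330·0.562 + 590·0.672 + 170·0.611 + 150·0.071)/1240 = 0.56166
V̂(p̂_st) = Σ W_h² p̂_h(1−p̂_h)/(n_h−1):
  stratum 1: (330/1240)²·0.562·0.438/31 = 0.000562384
  stratum 2: (590/1240)²·0.672·0.328/60 = 0.000831673
  stratum 3: (170/1240)²·0.611·0.389/17 = 0.000262782
  stratum 4: (150/1240)²·0.071·0.929/13 = 7.42455e-05
V̂(p̂_st) = 0.00173109; SE = √V̂ = 0.0416063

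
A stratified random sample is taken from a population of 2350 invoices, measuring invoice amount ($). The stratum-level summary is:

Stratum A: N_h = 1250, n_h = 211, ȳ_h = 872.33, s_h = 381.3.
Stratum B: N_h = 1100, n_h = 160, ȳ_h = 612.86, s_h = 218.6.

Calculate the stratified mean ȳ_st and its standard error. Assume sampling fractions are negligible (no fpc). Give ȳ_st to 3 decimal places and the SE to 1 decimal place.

ȳ_st = Σ W_h ȳ_h = (1250·872.33 + 1100·612.86)/2350 = 750.87596
V̂(ȳ_st) = Σ W_h² s_h²/n_h, with W_h = N_h/N and N = 2350:
  stratum A: (1250/2350)²·381.3²/211 = 194.955
  stratum B: (1100/2350)²·218.6²/160 = 65.438
V̂(ȳ_st) = 260.393
SE(ȳ_st) = √260.393 = 16.1367

ȳ_st ≈ 750.876, SE ≈ 16.1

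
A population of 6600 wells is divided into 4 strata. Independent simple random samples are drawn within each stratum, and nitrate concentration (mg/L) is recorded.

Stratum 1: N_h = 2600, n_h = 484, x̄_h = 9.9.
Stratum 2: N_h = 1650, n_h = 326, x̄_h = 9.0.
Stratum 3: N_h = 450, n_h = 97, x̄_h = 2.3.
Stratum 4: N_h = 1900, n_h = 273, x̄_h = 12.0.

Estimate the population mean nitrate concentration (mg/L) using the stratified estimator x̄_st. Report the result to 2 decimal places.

N = Σ N_h = 6600. Stratum weights W_h = N_h/N.
x̄_st = (2600·9.9 + 1650·9.0 + 450·2.3 + 1900·12.0) / 6600 = 9.7614

x̄_st ≈ 9.76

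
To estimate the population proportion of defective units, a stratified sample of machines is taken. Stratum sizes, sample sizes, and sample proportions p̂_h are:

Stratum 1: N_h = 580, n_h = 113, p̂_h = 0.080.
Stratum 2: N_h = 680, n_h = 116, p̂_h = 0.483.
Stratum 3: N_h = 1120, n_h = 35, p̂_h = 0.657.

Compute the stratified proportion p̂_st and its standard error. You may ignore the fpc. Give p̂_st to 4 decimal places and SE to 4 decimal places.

N = 2380; stratum weights W_h = N_h/N.
p̂_st = Σ W_h p̂_h = (580·0.080 + 680·0.483 + 1120·0.657)/2380 = 0.46667
V̂(p̂_st) = Σ W_h² p̂_h(1−p̂_h)/(n_h−1):
  stratum 1: (580/2380)²·0.080·0.920/112 = 3.90267e-05
  stratum 2: (680/2380)²·0.483·0.517/115 = 0.000177257
  stratum 3: (1120/2380)²·0.657·0.343/34 = 0.00146779
V̂(p̂_st) = 0.00168407; SE = √V̂ = 0.0410374

p̂_st ≈ 0.4667, SE ≈ 0.0410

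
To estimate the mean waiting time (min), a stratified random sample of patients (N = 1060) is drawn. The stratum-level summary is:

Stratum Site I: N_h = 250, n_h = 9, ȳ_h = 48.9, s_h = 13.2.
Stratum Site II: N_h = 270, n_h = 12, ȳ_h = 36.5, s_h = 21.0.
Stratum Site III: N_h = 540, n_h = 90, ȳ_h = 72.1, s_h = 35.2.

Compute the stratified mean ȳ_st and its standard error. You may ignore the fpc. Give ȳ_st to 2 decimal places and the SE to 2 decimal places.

ȳ_st = Σ W_h ȳ_h = (250·48.9 + 270·36.5 + 540·72.1)/1060 = 57.56038
V̂(ȳ_st) = Σ W_h² s_h²/n_h, with W_h = N_h/N and N = 1060:
  stratum Site I: (250/1060)²·13.2²/9 = 1.0769
  stratum Site II: (270/1060)²·21.0²/12 = 2.38437
  stratum Site III: (540/1060)²·35.2²/90 = 3.57288
V̂(ȳ_st) = 7.03414
SE(ȳ_st) = √7.03414 = 2.6522

ȳ_st ≈ 57.56, SE ≈ 2.65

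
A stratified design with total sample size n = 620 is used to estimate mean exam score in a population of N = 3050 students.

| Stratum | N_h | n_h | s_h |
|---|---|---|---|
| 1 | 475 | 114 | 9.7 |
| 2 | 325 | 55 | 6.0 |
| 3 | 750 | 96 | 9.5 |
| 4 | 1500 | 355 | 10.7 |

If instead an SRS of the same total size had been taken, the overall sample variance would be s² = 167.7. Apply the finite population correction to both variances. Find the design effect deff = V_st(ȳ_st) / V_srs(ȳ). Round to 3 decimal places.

V̂(ȳ_st) = Σ W_h² (1 − n_h/N_h) s_h²/n_h, with W_h = N_h/N and N = 3050:
  stratum 1: (475/3050)²·(1 − 114/475)·9.7²/114 = 0.0152139
  stratum 2: (325/3050)²·(1 − 55/325)·6.0²/55 = 0.00617429
  stratum 3: (750/3050)²·(1 − 96/750)·9.5²/96 = 0.0495696
  stratum 4: (1500/3050)²·(1 − 355/1500)·10.7²/355 = 0.0595438
V_st = 0.130502
V_srs = (1 − 620/3050)·167.7/620 = 0.2155
deff = V_st / V_srs = 0.130502/0.2155 = 0.6056

deff ≈ 0.606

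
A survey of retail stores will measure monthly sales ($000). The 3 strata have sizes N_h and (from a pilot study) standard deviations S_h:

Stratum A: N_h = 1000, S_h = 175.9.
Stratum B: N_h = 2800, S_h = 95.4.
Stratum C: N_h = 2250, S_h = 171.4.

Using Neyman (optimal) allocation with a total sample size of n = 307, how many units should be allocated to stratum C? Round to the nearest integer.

Neyman allocation: n_h = n · N_h S_h / Σ N_i S_i, with n = 307.
  stratum A: N_h·S_h = 1000·175.9 = 175900.00
  stratum B: N_h·S_h = 2800·95.4 = 267120.00
  stratum C: N_h·S_h = 2250·171.4 = 385650.00
Σ N_h S_h = 828670.00
n for stratum C = 307·385650.00/828670.00 = 142.873 → 143

143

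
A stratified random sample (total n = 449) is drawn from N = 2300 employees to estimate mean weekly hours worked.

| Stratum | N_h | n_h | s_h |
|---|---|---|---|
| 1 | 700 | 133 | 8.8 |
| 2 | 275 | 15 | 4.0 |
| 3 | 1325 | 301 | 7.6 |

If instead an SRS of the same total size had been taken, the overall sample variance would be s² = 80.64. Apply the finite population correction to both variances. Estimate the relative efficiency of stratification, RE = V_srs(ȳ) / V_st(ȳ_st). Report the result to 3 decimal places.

RE ≈ 1.347

V̂(ȳ_st) = Σ W_h² (1 − n_h/N_h) s_h²/n_h, with W_h = N_h/N and N = 2300:
  stratum 1: (700/2300)²·(1 − 133/700)·8.8²/133 = 0.0436857
  stratum 2: (275/2300)²·(1 − 15/275)·4.0²/15 = 0.0144171
  stratum 3: (1325/2300)²·(1 − 301/1325)·7.6²/301 = 0.0492176
V_st = 0.10732
V_srs = (1 − 449/2300)·80.64/449 = 0.144538
Relative efficiency = V_srs / V_st = 0.144538/0.10732 = 1.3468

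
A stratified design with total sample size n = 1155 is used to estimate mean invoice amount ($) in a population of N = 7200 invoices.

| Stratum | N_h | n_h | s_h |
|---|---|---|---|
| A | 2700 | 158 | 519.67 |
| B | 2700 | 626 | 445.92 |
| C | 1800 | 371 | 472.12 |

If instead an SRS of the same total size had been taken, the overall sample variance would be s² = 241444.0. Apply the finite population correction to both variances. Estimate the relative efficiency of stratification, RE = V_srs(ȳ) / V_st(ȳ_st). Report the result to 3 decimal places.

RE ≈ 0.604

V̂(ȳ_st) = Σ W_h² (1 − n_h/N_h) s_h²/n_h, with W_h = N_h/N and N = 7200:
  stratum A: (2700/7200)²·(1 − 158/2700)·519.67²/158 = 226.294
  stratum B: (2700/7200)²·(1 − 626/2700)·445.92²/626 = 34.3121
  stratum C: (1800/7200)²·(1 − 371/1800)·472.12²/371 = 29.8106
V_st = 290.416
V_srs = (1 − 1155/7200)·241444.0/1155 = 175.509
Relative efficiency = V_srs / V_st = 175.509/290.416 = 0.6043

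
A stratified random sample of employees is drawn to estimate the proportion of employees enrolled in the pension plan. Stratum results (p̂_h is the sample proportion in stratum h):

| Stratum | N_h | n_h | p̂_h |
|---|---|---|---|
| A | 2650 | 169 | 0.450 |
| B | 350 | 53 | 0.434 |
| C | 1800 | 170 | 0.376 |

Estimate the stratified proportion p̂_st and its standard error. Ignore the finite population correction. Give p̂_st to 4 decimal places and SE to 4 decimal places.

N = 4800; stratum weights W_h = N_h/N.
p̂_st = Σ W_h p̂_h = (2650·0.450 + 350·0.434 + 1800·0.376)/4800 = 0.42108
V̂(p̂_st) = Σ W_h² p̂_h(1−p̂_h)/(n_h−1):
  stratum A: (2650/4800)²·0.450·0.550/168 = 0.00044903
  stratum B: (350/4800)²·0.434·0.566/52 = 2.51163e-05
  stratum C: (1800/4800)²·0.376·0.624/169 = 0.000195231
V̂(p̂_st) = 0.000669377; SE = √V̂ = 0.0258723

p̂_st ≈ 0.4211, SE ≈ 0.0259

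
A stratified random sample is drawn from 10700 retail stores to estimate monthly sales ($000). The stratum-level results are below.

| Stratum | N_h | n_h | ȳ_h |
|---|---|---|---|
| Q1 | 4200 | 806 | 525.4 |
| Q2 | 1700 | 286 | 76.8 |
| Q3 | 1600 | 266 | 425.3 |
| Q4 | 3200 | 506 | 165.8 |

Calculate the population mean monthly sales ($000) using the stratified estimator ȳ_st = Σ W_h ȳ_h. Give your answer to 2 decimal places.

ȳ_st ≈ 331.61

N = Σ N_h = 10700. Stratum weights W_h = N_h/N.
ȳ_st = (4200·525.4 + 1700·76.8 + 1600·425.3 + 3200·165.8) / 10700 = 331.6150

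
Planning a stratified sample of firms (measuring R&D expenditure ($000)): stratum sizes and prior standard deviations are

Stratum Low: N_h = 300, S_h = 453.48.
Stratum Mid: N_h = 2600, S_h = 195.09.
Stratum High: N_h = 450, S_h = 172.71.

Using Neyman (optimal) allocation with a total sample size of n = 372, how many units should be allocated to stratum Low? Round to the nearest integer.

70

Neyman allocation: n_h = n · N_h S_h / Σ N_i S_i, with n = 372.
  stratum Low: N_h·S_h = 300·453.48 = 136044.00
  stratum Mid: N_h·S_h = 2600·195.09 = 507234.00
  stratum High: N_h·S_h = 450·172.71 = 77719.50
Σ N_h S_h = 720997.50
n for stratum Low = 372·136044.00/720997.50 = 70.192 → 70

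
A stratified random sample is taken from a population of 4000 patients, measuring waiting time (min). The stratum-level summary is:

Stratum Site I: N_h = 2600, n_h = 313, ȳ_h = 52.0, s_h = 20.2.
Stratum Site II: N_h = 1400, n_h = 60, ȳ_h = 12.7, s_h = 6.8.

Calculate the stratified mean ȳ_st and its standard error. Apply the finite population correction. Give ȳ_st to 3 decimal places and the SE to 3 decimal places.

ȳ_st ≈ 38.245, SE ≈ 0.758

ȳ_st = Σ W_h ȳ_h = (2600·52.0 + 1400·12.7)/4000 = 38.24500
V̂(ȳ_st) = Σ W_h² (1 − n_h/N_h) s_h²/n_h, with W_h = N_h/N and N = 4000:
  stratum Site I: (2600/4000)²·(1 − 313/2600)·20.2²/313 = 0.484482
  stratum Site II: (1400/4000)²·(1 − 60/1400)·6.8²/60 = 0.0903607
V̂(ȳ_st) = 0.574843
SE(ȳ_st) = √0.574843 = 0.758184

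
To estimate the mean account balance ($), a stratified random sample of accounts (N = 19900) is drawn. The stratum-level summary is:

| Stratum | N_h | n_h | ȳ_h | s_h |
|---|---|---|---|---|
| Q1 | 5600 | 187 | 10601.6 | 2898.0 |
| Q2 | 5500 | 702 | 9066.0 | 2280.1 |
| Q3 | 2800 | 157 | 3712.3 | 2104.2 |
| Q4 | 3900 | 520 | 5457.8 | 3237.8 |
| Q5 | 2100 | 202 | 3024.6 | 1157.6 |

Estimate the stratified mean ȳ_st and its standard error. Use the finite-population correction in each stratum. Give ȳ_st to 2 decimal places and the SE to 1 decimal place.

ȳ_st = Σ W_h ȳ_h = (5600·10601.6 + 5500·9066.0 + 2800·3712.3 + 3900·5457.8 + 2100·3024.6)/19900 = 7400.17487
V̂(ȳ_st) = Σ W_h² (1 − n_h/N_h) s_h²/n_h, with W_h = N_h/N and N = 19900:
  stratum Q1: (5600/19900)²·(1 − 187/5600)·2898.0²/187 = 3437.76
  stratum Q2: (5500/19900)²·(1 − 702/5500)·2280.1²/702 = 493.5
  stratum Q3: (2800/19900)²·(1 − 157/2800)·2104.2²/157 = 527.016
  stratum Q4: (3900/19900)²·(1 − 520/3900)·3237.8²/520 = 671.076
  stratum Q5: (2100/19900)²·(1 − 202/2100)·1157.6²/202 = 66.769
V̂(ȳ_st) = 5196.12
SE(ȳ_st) = √5196.12 = 72.0841

ȳ_st ≈ 7400.17, SE ≈ 72.1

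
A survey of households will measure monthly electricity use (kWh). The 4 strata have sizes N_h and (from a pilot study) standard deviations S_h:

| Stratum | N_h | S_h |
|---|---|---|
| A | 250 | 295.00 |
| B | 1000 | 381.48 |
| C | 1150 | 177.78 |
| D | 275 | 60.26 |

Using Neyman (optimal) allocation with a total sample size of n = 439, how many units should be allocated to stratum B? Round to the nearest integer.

248

Neyman allocation: n_h = n · N_h S_h / Σ N_i S_i, with n = 439.
  stratum A: N_h·S_h = 250·295.00 = 73750.00
  stratum B: N_h·S_h = 1000·381.48 = 381480.00
  stratum C: N_h·S_h = 1150·177.78 = 204447.00
  stratum D: N_h·S_h = 275·60.26 = 16571.50
Σ N_h S_h = 676248.50
n for stratum B = 439·381480.00/676248.50 = 247.645 → 248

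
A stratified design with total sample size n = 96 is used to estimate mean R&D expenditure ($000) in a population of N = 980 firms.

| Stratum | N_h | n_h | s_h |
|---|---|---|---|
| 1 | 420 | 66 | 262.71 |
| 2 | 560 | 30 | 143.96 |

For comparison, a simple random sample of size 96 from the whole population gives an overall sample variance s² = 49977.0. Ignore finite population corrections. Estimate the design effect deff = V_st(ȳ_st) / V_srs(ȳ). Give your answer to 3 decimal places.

deff ≈ 0.802

V̂(ȳ_st) = Σ W_h² s_h²/n_h, with W_h = N_h/N and N = 980:
  stratum 1: (420/980)²·262.71²/66 = 192.068
  stratum 2: (560/980)²·143.96²/30 = 225.573
V_st = 417.641
V_srs = s²/n = 49977.0/96 = 520.594
deff = V_st / V_srs = 417.641/520.594 = 0.8022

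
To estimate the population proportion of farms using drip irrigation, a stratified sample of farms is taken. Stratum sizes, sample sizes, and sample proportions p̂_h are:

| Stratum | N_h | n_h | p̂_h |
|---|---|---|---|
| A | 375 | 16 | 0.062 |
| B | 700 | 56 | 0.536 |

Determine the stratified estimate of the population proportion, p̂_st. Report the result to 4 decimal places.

N = 1075; stratum weights W_h = N_h/N.
p̂_st = Σ W_h p̂_h = (375·0.062 + 700·0.536)/1075 = 0.37065

p̂_st ≈ 0.3707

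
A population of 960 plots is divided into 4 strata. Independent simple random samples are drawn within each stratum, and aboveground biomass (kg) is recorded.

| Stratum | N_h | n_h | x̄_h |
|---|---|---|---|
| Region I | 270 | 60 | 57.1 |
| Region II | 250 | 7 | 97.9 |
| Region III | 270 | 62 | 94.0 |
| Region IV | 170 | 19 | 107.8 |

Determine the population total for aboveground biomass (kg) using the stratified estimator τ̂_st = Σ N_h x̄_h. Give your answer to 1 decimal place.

τ̂_st ≈ 83598.0

τ̂_st = Σ N_h x̄_h = 270·57.1 + 250·97.9 + 270·94.0 + 170·107.8 = 83598.0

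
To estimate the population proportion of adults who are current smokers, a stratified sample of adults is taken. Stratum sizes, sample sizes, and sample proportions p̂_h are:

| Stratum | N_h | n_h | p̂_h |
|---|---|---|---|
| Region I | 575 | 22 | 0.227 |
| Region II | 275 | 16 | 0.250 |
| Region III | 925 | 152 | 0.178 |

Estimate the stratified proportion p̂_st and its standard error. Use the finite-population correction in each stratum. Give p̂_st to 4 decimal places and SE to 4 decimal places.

p̂_st ≈ 0.2050, SE ≈ 0.0367

N = 1775; stratum weights W_h = N_h/N.
p̂_st = Σ W_h p̂_h = (575·0.227 + 275·0.250 + 925·0.178)/1775 = 0.20503
V̂(p̂_st) = Σ W_h² (1 − n_h/N_h) p̂_h(1−p̂_h)/(n_h−1):
  stratum Region I: (575/1775)²·(1 − 22/575)·0.227·0.773/21 = 0.0008433
  stratum Region II: (275/1775)²·(1 − 16/275)·0.250·0.750/15 = 0.000282583
  stratum Region III: (925/1775)²·(1 − 152/925)·0.178·0.822/151 = 0.000219907
V̂(p̂_st) = 0.00134579; SE = √V̂ = 0.036685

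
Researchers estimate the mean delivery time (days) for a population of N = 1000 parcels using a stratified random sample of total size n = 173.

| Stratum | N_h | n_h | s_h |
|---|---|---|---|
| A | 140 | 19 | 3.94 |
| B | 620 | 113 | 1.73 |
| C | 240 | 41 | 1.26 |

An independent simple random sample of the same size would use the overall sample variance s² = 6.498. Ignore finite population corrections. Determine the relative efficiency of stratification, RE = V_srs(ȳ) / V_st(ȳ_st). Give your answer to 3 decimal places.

V̂(ȳ_st) = Σ W_h² s_h²/n_h, with W_h = N_h/N and N = 1000:
  stratum A: (140/1000)²·3.94²/19 = 0.0160138
  stratum B: (620/1000)²·1.73²/113 = 0.0101812
  stratum C: (240/1000)²·1.26²/41 = 0.00223038
V_st = 0.0284254
V_srs = s²/n = 6.498/173 = 0.0375607
Relative efficiency = V_srs / V_st = 0.0375607/0.0284254 = 1.3214

RE ≈ 1.321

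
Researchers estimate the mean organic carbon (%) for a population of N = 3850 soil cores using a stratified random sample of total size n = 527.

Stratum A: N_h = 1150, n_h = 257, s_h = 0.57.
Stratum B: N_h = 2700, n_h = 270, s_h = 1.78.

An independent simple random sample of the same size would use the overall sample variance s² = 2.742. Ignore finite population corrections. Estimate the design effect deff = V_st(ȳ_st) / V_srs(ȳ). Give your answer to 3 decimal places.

V̂(ȳ_st) = Σ W_h² s_h²/n_h, with W_h = N_h/N and N = 3850:
  stratum A: (1150/3850)²·0.57²/257 = 0.000112795
  stratum B: (2700/3850)²·1.78²/270 = 0.00577142
V_st = 0.00588421
V_srs = s²/n = 2.742/527 = 0.00520304
deff = V_st / V_srs = 0.00588421/0.00520304 = 1.1309

deff ≈ 1.131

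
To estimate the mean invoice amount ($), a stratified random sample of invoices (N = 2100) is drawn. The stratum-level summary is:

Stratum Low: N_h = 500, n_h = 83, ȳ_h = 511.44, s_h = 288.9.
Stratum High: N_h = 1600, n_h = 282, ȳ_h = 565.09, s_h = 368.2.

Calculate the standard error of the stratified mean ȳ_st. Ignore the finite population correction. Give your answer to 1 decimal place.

V̂(ȳ_st) = Σ W_h² s_h²/n_h, with W_h = N_h/N and N = 2100:
  stratum Low: (500/2100)²·288.9²/83 = 57.0057
  stratum High: (1600/2100)²·368.2²/282 = 279.074
V̂(ȳ_st) = 336.08
SE(ȳ_st) = √336.08 = 18.3325

SE(ȳ_st) ≈ 18.3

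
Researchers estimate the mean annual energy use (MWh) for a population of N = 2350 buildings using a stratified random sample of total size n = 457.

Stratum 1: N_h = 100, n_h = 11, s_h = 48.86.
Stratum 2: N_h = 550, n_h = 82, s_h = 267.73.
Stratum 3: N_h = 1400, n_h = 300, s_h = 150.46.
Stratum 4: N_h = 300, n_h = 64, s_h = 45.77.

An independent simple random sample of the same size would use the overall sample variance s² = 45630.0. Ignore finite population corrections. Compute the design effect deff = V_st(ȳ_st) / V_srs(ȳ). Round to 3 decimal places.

deff ≈ 0.757

V̂(ȳ_st) = Σ W_h² s_h²/n_h, with W_h = N_h/N and N = 2350:
  stratum 1: (100/2350)²·48.86²/11 = 0.392987
  stratum 2: (550/2350)²·267.73²/82 = 47.8817
  stratum 3: (1400/2350)²·150.46²/300 = 26.7819
  stratum 4: (300/2350)²·45.77²/64 = 0.533444
V_st = 75.5901
V_srs = s²/n = 45630.0/457 = 99.8468
deff = V_st / V_srs = 75.5901/99.8468 = 0.7571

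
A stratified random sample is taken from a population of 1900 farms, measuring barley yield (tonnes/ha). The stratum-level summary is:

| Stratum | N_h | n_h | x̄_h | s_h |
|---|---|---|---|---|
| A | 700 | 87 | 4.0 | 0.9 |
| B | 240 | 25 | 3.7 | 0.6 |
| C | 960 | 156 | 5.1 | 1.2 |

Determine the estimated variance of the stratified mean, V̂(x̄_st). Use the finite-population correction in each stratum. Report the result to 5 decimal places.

V̂(x̄_st) = Σ W_h² (1 − n_h/N_h) s_h²/n_h, with W_h = N_h/N and N = 1900:
  stratum A: (700/1900)²·(1 − 87/700)·0.9²/87 = 0.00110667
  stratum B: (240/1900)²·(1 − 25/240)·0.6²/25 = 0.000205828
  stratum C: (960/1900)²·(1 − 156/960)·1.2²/156 = 0.00197359
V̂(x̄_st) = 0.00328609

V̂(x̄_st) ≈ 0.00329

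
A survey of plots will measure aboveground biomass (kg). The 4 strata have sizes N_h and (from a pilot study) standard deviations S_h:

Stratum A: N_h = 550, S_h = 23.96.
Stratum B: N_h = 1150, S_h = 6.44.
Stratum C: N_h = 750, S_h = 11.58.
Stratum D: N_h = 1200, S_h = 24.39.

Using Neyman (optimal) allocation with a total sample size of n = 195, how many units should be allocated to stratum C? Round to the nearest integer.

Neyman allocation: n_h = n · N_h S_h / Σ N_i S_i, with n = 195.
  stratum A: N_h·S_h = 550·23.96 = 13178.00
  stratum B: N_h·S_h = 1150·6.44 = 7406.00
  stratum C: N_h·S_h = 750·11.58 = 8685.00
  stratum D: N_h·S_h = 1200·24.39 = 29268.00
Σ N_h S_h = 58537.00
n for stratum C = 195·8685.00/58537.00 = 28.932 → 29

29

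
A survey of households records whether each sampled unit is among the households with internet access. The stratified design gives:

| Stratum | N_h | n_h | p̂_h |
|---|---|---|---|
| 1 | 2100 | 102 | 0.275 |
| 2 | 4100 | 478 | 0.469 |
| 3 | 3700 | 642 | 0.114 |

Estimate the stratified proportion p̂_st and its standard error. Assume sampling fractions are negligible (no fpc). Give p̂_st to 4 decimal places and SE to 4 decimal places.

p̂_st ≈ 0.2952, SE ≈ 0.0142

N = 9900; stratum weights W_h = N_h/N.
p̂_st = Σ W_h p̂_h = (2100·0.275 + 4100·0.469 + 3700·0.114)/9900 = 0.29517
V̂(p̂_st) = Σ W_h² p̂_h(1−p̂_h)/(n_h−1):
  stratum 1: (2100/9900)²·0.275·0.725/101 = 8.88214e-05
  stratum 2: (4100/9900)²·0.469·0.531/477 = 8.9546e-05
  stratum 3: (3700/9900)²·0.114·0.886/641 = 2.20097e-05
V̂(p̂_st) = 0.000200377; SE = √V̂ = 0.0141555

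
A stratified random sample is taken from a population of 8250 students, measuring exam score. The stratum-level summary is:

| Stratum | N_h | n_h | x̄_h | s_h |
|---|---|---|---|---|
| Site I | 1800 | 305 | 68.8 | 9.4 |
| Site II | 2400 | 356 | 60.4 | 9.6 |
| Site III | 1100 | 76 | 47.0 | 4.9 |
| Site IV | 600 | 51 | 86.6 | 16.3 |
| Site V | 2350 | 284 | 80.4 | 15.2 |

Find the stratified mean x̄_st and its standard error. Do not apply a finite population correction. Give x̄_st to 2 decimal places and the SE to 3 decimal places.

x̄_st ≈ 68.05, SE ≈ 0.367

x̄_st = Σ W_h x̄_h = (1800·68.8 + 2400·60.4 + 1100·47.0 + 600·86.6 + 2350·80.4)/8250 = 68.04848
V̂(x̄_st) = Σ W_h² s_h²/n_h, with W_h = N_h/N and N = 8250:
  stratum Site I: (1800/8250)²·9.4²/305 = 0.0137909
  stratum Site II: (2400/8250)²·9.6²/356 = 0.0219082
  stratum Site III: (1100/8250)²·4.9²/76 = 0.00561637
  stratum Site IV: (600/8250)²·16.3²/51 = 0.027555
  stratum Site V: (2350/8250)²·15.2²/284 = 0.066008
V̂(x̄_st) = 0.134878
SE(x̄_st) = √0.134878 = 0.367258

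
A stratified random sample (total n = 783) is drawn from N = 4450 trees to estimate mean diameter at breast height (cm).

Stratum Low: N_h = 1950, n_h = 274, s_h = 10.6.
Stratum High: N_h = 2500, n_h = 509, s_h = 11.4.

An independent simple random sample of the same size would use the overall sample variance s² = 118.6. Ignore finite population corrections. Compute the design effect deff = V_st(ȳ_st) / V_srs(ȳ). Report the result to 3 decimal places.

V̂(ȳ_st) = Σ W_h² s_h²/n_h, with W_h = N_h/N and N = 4450:
  stratum Low: (1950/4450)²·10.6²/274 = 0.0787427
  stratum High: (2500/4450)²·11.4²/509 = 0.0805846
V_st = 0.159327
V_srs = s²/n = 118.6/783 = 0.151469
deff = V_st / V_srs = 0.159327/0.151469 = 1.0519

deff ≈ 1.052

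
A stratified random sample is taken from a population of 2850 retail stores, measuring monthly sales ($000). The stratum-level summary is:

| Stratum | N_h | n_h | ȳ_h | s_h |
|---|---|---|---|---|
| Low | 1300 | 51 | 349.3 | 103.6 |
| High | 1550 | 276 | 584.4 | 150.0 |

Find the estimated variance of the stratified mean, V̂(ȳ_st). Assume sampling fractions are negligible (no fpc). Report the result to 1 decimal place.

V̂(ȳ_st) ≈ 67.9

V̂(ȳ_st) = Σ W_h² s_h²/n_h, with W_h = N_h/N and N = 2850:
  stratum Low: (1300/2850)²·103.6²/51 = 43.7871
  stratum High: (1550/2850)²·150.0²/276 = 24.1128
V̂(ȳ_st) = 67.8999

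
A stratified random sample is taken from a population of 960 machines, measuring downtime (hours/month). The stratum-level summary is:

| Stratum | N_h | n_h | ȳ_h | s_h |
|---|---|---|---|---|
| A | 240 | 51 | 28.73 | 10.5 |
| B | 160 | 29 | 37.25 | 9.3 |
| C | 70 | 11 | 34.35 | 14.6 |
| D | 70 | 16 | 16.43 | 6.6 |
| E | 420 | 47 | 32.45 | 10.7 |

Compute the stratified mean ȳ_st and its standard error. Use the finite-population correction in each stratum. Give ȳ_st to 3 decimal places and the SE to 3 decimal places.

ȳ_st ≈ 31.290, SE ≈ 0.828

ȳ_st = Σ W_h ȳ_h = (240·28.73 + 160·37.25 + 70·34.35 + 70·16.43 + 420·32.45)/960 = 31.29042
V̂(ȳ_st) = Σ W_h² (1 − n_h/N_h) s_h²/n_h, with W_h = N_h/N and N = 960:
  stratum A: (240/960)²·(1 − 51/240)·10.5²/51 = 0.106399
  stratum B: (160/960)²·(1 − 29/160)·9.3²/29 = 0.0678292
  stratum C: (70/960)²·(1 − 11/70)·14.6²/11 = 0.0868402
  stratum D: (70/960)²·(1 − 16/70)·6.6²/16 = 0.0111665
  stratum E: (420/960)²·(1 − 47/420)·10.7²/47 = 0.414081
V̂(ȳ_st) = 0.686316
SE(ȳ_st) = √0.686316 = 0.828442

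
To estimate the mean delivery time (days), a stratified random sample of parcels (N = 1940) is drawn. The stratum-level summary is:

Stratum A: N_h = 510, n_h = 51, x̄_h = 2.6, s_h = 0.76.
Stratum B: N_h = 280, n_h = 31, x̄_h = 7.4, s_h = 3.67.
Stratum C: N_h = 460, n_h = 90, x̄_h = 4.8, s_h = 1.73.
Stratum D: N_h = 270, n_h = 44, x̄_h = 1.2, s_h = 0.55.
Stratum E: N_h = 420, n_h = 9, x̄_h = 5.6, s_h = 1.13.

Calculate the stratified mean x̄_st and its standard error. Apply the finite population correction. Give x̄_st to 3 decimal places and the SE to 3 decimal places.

x̄_st ≈ 4.269, SE ≈ 0.130

x̄_st = Σ W_h x̄_h = (510·2.6 + 280·7.4 + 460·4.8 + 270·1.2 + 420·5.6)/1940 = 4.26907
V̂(x̄_st) = Σ W_h² (1 − n_h/N_h) s_h²/n_h, with W_h = N_h/N and N = 1940:
  stratum A: (510/1940)²·(1 − 51/510)·0.76²/51 = 0.000704428
  stratum B: (280/1940)²·(1 − 31/280)·3.67²/31 = 0.00804867
  stratum C: (460/1940)²·(1 − 90/460)·1.73²/90 = 0.00150385
  stratum D: (270/1940)²·(1 − 44/270)·0.55²/44 = 0.000111466
  stratum E: (420/1940)²·(1 − 9/420)·1.13²/9 = 0.00650732
V̂(x̄_st) = 0.0168757
SE(x̄_st) = √0.0168757 = 0.129907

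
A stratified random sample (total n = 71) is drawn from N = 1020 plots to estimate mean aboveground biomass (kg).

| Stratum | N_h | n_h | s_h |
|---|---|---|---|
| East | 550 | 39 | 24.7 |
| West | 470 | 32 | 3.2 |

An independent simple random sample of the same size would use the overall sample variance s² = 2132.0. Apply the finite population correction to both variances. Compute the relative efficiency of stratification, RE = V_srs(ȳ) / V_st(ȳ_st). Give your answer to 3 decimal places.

V̂(ȳ_st) = Σ W_h² (1 − n_h/N_h) s_h²/n_h, with W_h = N_h/N and N = 1020:
  stratum East: (550/1020)²·(1 − 39/550)·24.7²/39 = 4.22584
  stratum West: (470/1020)²·(1 − 32/470)·3.2²/32 = 0.0633172
V_st = 4.28915
V_srs = (1 − 71/1020)·2132.0/71 = 27.938
Relative efficiency = V_srs / V_st = 27.938/4.28915 = 6.5136

RE ≈ 6.514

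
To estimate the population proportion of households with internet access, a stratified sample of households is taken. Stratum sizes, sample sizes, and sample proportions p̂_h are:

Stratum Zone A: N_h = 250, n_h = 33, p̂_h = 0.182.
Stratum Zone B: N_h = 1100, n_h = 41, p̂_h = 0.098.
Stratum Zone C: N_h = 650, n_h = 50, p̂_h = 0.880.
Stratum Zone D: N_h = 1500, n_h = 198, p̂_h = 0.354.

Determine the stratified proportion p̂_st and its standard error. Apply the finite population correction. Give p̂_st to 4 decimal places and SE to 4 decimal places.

p̂_st ≈ 0.3589, SE ≈ 0.0220

N = 3500; stratum weights W_h = N_h/N.
p̂_st = Σ W_h p̂_h = (250·0.182 + 1100·0.098 + 650·0.880 + 1500·0.354)/3500 = 0.35894
V̂(p̂_st) = Σ W_h² (1 − n_h/N_h) p̂_h(1−p̂_h)/(n_h−1):
  stratum Zone A: (250/3500)²·(1 − 33/250)·0.182·0.818/32 = 2.06034e-05
  stratum Zone B: (1100/3500)²·(1 − 41/1100)·0.098·0.902/40 = 0.000210148
  stratum Zone C: (650/3500)²·(1 − 50/650)·0.880·0.120/49 = 6.86114e-05
  stratum Zone D: (1500/3500)²·(1 − 198/1500)·0.354·0.646/197 = 0.00018507
V̂(p̂_st) = 0.000484433; SE = √V̂ = 0.0220098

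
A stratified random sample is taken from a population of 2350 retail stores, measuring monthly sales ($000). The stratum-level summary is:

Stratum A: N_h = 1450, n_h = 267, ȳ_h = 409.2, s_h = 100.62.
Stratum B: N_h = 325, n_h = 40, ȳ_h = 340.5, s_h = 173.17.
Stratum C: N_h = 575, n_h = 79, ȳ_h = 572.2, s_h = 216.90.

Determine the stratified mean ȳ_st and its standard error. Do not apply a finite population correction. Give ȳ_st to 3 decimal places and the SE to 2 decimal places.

ȳ_st = Σ W_h ȳ_h = (1450·409.2 + 325·340.5 + 575·572.2)/2350 = 439.58191
V̂(ȳ_st) = Σ W_h² s_h²/n_h, with W_h = N_h/N and N = 2350:
  stratum A: (1450/2350)²·100.62²/267 = 14.4364
  stratum B: (325/2350)²·173.17²/40 = 14.3389
  stratum C: (575/2350)²·216.90²/79 = 35.6527
V̂(ȳ_st) = 64.4279
SE(ȳ_st) = √64.4279 = 8.0267

ȳ_st ≈ 439.582, SE ≈ 8.03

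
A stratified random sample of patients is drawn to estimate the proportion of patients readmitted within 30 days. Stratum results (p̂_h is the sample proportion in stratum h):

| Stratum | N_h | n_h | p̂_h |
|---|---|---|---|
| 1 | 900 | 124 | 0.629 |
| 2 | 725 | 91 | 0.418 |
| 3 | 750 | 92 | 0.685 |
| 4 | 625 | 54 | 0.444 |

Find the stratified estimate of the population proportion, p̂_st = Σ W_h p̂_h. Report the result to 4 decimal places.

N = 3000; stratum weights W_h = N_h/N.
p̂_st = Σ W_h p̂_h = (900·0.629 + 725·0.418 + 750·0.685 + 625·0.444)/3000 = 0.55347

p̂_st ≈ 0.5535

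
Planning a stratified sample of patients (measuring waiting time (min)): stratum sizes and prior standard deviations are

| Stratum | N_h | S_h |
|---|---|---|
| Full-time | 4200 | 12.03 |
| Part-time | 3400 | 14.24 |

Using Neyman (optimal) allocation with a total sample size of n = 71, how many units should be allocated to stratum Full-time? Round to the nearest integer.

36

Neyman allocation: n_h = n · N_h S_h / Σ N_i S_i, with n = 71.
  stratum Full-time: N_h·S_h = 4200·12.03 = 50526.00
  stratum Part-time: N_h·S_h = 3400·14.24 = 48416.00
Σ N_h S_h = 98942.00
n for stratum Full-time = 71·50526.00/98942.00 = 36.257 → 36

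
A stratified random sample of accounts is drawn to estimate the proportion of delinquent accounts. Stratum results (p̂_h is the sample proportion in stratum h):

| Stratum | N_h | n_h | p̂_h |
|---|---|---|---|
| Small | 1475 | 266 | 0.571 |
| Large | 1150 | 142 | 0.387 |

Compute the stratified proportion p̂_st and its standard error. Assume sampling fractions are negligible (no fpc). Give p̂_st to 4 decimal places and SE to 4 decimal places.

p̂_st ≈ 0.4904, SE ≈ 0.0248

N = 2625; stratum weights W_h = N_h/N.
p̂_st = Σ W_h p̂_h = (1475·0.571 + 1150·0.387)/2625 = 0.49039
V̂(p̂_st) = Σ W_h² p̂_h(1−p̂_h)/(n_h−1):
  stratum Small: (1475/2625)²·0.571·0.429/265 = 0.000291859
  stratum Large: (1150/2625)²·0.387·0.613/141 = 0.000322916
V̂(p̂_st) = 0.000614775; SE = √V̂ = 0.0247947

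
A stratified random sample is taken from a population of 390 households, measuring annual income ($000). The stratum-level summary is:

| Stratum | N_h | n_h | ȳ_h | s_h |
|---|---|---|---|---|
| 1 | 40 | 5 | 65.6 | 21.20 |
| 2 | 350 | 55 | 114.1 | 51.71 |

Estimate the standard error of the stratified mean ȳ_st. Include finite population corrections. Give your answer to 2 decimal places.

V̂(ȳ_st) = Σ W_h² (1 − n_h/N_h) s_h²/n_h, with W_h = N_h/N and N = 390:
  stratum 1: (40/390)²·(1 − 5/40)·21.20²/5 = 0.827371
  stratum 2: (350/390)²·(1 − 55/350)·51.71²/55 = 33.0025
V̂(ȳ_st) = 33.8299
SE(ȳ_st) = √33.8299 = 5.81635

SE(ȳ_st) ≈ 5.82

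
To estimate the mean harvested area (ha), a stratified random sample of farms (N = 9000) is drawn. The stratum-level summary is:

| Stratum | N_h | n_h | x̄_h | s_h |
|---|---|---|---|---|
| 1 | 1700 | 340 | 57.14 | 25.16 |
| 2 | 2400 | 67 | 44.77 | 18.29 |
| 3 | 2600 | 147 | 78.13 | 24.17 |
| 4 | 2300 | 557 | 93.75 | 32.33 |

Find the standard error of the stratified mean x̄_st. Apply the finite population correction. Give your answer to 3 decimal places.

SE(x̄_st) ≈ 0.897

V̂(x̄_st) = Σ W_h² (1 − n_h/N_h) s_h²/n_h, with W_h = N_h/N and N = 9000:
  stratum 1: (1700/9000)²·(1 − 340/1700)·25.16²/340 = 0.0531429
  stratum 2: (2400/9000)²·(1 − 67/2400)·18.29²/67 = 0.345139
  stratum 3: (2600/9000)²·(1 − 147/2600)·24.17²/147 = 0.312912
  stratum 4: (2300/9000)²·(1 − 557/2300)·32.33²/557 = 0.0928745
V̂(x̄_st) = 0.804068
SE(x̄_st) = √0.804068 = 0.896698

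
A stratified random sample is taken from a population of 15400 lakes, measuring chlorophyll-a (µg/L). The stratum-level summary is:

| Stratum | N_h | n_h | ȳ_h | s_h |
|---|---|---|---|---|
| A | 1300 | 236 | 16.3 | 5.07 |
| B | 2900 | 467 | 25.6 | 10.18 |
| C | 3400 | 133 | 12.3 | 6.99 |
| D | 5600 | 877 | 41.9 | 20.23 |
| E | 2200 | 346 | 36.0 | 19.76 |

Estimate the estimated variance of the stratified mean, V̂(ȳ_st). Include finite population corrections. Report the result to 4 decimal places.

V̂(ȳ_st) ≈ 0.0959

V̂(ȳ_st) = Σ W_h² (1 − n_h/N_h) s_h²/n_h, with W_h = N_h/N and N = 15400:
  stratum A: (1300/15400)²·(1 − 236/1300)·5.07²/236 = 0.000635254
  stratum B: (2900/15400)²·(1 − 467/2900)·10.18²/467 = 0.00660203
  stratum C: (3400/15400)²·(1 − 133/3400)·6.99²/133 = 0.0172064
  stratum D: (5600/15400)²·(1 − 877/5600)·20.23²/877 = 0.0520423
  stratum E: (2200/15400)²·(1 − 346/2200)·19.76²/346 = 0.0194084
V̂(ȳ_st) = 0.0958943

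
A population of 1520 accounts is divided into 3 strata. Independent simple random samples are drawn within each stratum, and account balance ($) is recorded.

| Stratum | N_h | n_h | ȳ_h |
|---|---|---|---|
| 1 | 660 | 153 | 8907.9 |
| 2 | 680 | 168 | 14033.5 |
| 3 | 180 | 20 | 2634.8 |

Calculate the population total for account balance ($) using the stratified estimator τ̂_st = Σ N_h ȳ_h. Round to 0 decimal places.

τ̂_st = Σ N_h ȳ_h = 660·8907.9 + 680·14033.5 + 180·2634.8 = 15896258

τ̂_st ≈ 15896258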